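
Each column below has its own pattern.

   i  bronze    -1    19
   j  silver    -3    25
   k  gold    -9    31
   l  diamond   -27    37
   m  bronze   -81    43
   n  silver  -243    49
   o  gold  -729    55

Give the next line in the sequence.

Letter goes i, j, k, l, m, n, o → p (letters move forward 1 place in the alphabet).
Rank goes bronze, silver, gold, diamond, bronze, silver, gold → diamond (repeats bronze → silver → gold → diamond).
Third component: ×3 each step; -1, -3, -9, -27, -81, -243, -729 → -2187.
Fourth component: +6 each step, so 19, 25, 31, 37, 43, 49, 55 → 61.
So the next line is p  diamond  -2187  61.

p  diamond  -2187  61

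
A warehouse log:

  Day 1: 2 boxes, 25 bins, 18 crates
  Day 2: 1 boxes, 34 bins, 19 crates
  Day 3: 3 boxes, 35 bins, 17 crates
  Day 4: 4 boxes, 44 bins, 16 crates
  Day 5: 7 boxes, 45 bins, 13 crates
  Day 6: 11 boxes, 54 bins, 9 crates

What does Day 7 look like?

Boxes goes 2, 1, 3, 4, 7, 11 → 18 (each term is the sum of the two before it).
Bins goes 25, 34, 35, 44, 45, 54 → 55 (alternating steps +9, +1, +9, +1, …).
Crates: 18, 19, 17, 16, 13, 9 → 2 (together with the boxes always sums to 20).
Combining the parts gives 18 boxes, 55 bins, 2 crates.

18 boxes, 55 bins, 2 crates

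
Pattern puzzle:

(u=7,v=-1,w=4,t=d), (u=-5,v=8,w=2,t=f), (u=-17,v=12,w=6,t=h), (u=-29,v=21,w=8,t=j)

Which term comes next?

(u=-41,v=25,w=14,t=l)

U: −12 each step, so 7, -5, -17, -29 → -41.
V goes -1, 8, 12, 21 → 25 (alternating steps +9, +4, +9, +4, …).
W: 4, 2, 6, 8 → 14 (each term is the sum of the two before it).
T goes d, f, h, j → l (letters move forward 2 places in the alphabet).
So the next term is (u=-41,v=25,w=14,t=l).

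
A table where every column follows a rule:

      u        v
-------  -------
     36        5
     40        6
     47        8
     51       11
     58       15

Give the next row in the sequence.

Column u: alternating steps +4, +7, +4, +7, …; 36, 40, 47, 51, 58 → 62.
Column v: differences are 1, 2, 3, … (increasing by 1 each time), so 5, 6, 8, 11, 15 → 20.
So the next row is 62  20.

62  20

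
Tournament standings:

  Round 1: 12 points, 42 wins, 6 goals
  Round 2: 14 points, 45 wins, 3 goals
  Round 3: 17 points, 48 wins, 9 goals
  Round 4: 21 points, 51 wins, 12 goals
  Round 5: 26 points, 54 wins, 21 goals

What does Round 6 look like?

For the points, differences are 2, 3, 4, … (increasing by 1 each time): 12, 14, 17, 21, 26 → 32.
Wins goes 42, 45, 48, 51, 54 → 57 (+3 each step).
Goals goes 6, 3, 9, 12, 21 → 33 (each term is the sum of the two before it).
Combining the parts gives 32 points, 57 wins, 33 goals.

32 points, 57 wins, 33 goals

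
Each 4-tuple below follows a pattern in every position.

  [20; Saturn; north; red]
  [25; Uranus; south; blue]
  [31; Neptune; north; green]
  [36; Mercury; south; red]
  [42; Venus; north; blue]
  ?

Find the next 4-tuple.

For the first coordinate, alternating steps +5, +6, +5, +6, …: 20, 25, 31, 36, 42 → 47.
For the planet, runs through the planets Mercury→Neptune: Saturn, Uranus, Neptune, Mercury, Venus → Earth.
Direction goes north, south, north, south, north → south (alternates north ↔ south).
Colour: repeats red → blue → green; red, blue, green, red, blue → green.
So the next 4-tuple is [47; Earth; south; green].

[47; Earth; south; green]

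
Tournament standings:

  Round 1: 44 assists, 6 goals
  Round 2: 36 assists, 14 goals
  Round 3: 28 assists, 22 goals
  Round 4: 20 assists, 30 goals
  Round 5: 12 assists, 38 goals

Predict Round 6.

4 assists, 46 goals

Assists: −8 each step, so 44, 36, 28, 20, 12 → 4.
Goals — +8 each step: 6, 14, 22, 30, 38 → 46.
Putting it together: 4 assists, 46 goals.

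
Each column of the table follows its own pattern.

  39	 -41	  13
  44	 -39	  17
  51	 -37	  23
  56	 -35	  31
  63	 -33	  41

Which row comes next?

First component — alternating steps +5, +7, +5, +7, …: 39, 44, 51, 56, 63 → 68.
Second component: +2 each step; -41, -39, -37, -35, -33 → -31.
Third component: differences are 4, 6, 8, … (increasing by 2 each time); 13, 17, 23, 31, 41 → 53.
Putting it together: 68  -31  53.

68  -31  53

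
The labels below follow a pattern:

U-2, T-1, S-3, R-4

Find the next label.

Q-7

Letter — letters move back 1 place in the alphabet: U, T, S, R → Q.
Second component goes 2, 1, 3, 4 → 7 (each term is the sum of the two before it).
So the next label is Q-7.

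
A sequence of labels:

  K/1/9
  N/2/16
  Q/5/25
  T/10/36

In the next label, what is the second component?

Second component goes 1, 2, 5, 10 → 17 (differences are 1, 3, 5, … (increasing by 2 each time)).

17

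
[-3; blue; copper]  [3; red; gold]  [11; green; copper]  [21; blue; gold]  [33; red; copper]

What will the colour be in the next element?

green

Colour goes blue, red, green, blue, red → green (repeats blue → red → green).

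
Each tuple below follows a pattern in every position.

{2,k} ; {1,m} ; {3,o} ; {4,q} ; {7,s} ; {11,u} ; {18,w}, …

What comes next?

{29,y}

First value: each term is the sum of the two before it; 2, 1, 3, 4, 7, 11, 18 → 29.
Letter: k, m, o, q, s, u, w → y (letters move forward 2 places in the alphabet).
Putting it together: {29,y}.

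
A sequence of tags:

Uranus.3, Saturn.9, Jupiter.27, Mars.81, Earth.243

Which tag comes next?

Planet: runs backward through the planets Mercury→Neptune, so Uranus, Saturn, Jupiter, Mars, Earth → Venus.
Second component — ×3 each step: 3, 9, 27, 81, 243 → 729.
So the next tag is Venus.729.

Venus.729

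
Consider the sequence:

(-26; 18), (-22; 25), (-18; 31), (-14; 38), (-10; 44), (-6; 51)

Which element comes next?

(-2; 57)

First coordinate goes -26, -22, -18, -14, -10, -6 → -2 (+4 each step).
Second coordinate: alternating steps +7, +6, +7, +6, …; 18, 25, 31, 38, 44, 51 → 57.
So the next element is (-2; 57).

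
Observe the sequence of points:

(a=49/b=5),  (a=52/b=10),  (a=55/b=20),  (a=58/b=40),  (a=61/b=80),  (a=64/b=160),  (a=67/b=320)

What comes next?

A: +3 each step, so 49, 52, 55, 58, 61, 64, 67 → 70.
B: ×2 each step, so 5, 10, 20, 40, 80, 160, 320 → 640.
Putting it together: (a=70/b=640).

(a=70/b=640)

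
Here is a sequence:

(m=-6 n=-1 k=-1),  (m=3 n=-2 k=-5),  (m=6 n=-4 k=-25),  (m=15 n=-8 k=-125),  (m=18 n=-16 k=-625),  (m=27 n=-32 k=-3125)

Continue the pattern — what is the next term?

(m=30 n=-64 k=-15625)

M — alternating steps +9, +3, +9, +3, …: -6, 3, 6, 15, 18, 27 → 30.
N — ×2 each step: -1, -2, -4, -8, -16, -32 → -64.
K: ×5 each step, so -1, -5, -25, -125, -625, -3125 → -15625.
Putting it together: (m=30 n=-64 k=-15625).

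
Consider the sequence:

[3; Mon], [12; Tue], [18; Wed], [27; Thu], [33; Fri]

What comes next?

[42; Sat]

For the first component, alternating steps +9, +6, +9, +6, …: 3, 12, 18, 27, 33 → 42.
Day goes Mon, Tue, Wed, Thu, Fri → Sat (runs through the weekdays Mon→Sun).
Combining the parts gives [42; Sat].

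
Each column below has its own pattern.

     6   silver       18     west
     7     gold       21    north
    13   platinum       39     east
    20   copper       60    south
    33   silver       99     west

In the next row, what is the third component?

First component goes 6, 7, 13, 20, 33 → 53 (each term is the sum of the two before it).
Third component: always 3 × the first component, so 18, 21, 39, 60, 99 → 159.

159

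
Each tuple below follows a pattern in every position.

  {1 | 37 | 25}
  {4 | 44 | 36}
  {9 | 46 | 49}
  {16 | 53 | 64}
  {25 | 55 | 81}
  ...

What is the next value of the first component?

First component: 1, 4, 9, 16, 25 → 36 (perfect squares: 1², 2², 3², …).
Second component: 37, 44, 46, 53, 55 → 62 (alternating steps +7, +2, +7, +2, …).
Third component — perfect squares: 5², 6², 7², …: 25, 36, 49, 64, 81 → 100.

36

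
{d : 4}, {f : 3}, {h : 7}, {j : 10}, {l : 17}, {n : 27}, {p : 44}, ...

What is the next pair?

Letter goes d, f, h, j, l, n, p → r (letters move forward 2 places in the alphabet).
Second entry goes 4, 3, 7, 10, 17, 27, 44 → 71 (each term is the sum of the two before it).
So the next pair is {r : 71}.

{r : 71}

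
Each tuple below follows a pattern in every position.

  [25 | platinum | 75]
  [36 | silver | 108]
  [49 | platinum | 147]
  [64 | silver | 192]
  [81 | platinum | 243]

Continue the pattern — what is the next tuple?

First component: perfect squares: 5², 6², 7², …, so 25, 36, 49, 64, 81 → 100.
For the metal, alternates platinum ↔ silver: platinum, silver, platinum, silver, platinum → silver.
Third component — always 3 × the first component: 75, 108, 147, 192, 243 → 300.
Combining the parts gives [100 | silver | 300].

[100 | silver | 300]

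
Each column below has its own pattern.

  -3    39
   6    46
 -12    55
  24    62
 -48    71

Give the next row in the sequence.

96  78

First component goes -3, 6, -12, 24, -48 → 96 (×(-2) each step).
Second component goes 39, 46, 55, 62, 71 → 78 (alternating steps +7, +9, +7, +9, …).
Combining the parts gives 96  78.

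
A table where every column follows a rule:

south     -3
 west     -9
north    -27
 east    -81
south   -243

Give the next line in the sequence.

west  -729

For the direction, repeats south → west → north → east: south, west, north, east, south → west.
Second component: -3, -9, -27, -81, -243 → -729 (×3 each step).
Putting it together: west  -729.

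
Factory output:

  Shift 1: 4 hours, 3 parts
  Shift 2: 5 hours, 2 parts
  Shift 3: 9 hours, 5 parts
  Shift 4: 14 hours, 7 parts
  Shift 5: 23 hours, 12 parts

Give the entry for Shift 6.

37 hours, 19 parts

Hours: each term is the sum of the two before it; 4, 5, 9, 14, 23 → 37.
Parts: each term is the sum of the two before it; 3, 2, 5, 7, 12 → 19.
So the next record is 37 hours, 19 parts.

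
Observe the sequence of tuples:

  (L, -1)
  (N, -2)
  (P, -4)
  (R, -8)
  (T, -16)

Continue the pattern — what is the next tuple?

Letter: letters move forward 2 places in the alphabet, so L, N, P, R, T → V.
Second component: ×2 each step, so -1, -2, -4, -8, -16 → -32.
So the next tuple is (V, -32).

(V, -32)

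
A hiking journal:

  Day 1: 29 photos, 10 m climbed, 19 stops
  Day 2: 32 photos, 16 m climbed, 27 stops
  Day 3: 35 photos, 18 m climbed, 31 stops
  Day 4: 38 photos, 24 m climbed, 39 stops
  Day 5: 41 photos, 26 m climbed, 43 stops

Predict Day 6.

For the photos, +3 each step: 29, 32, 35, 38, 41 → 44.
M climbed goes 10, 16, 18, 24, 26 → 32 (alternating steps +6, +2, +6, +2, …).
Stops — alternating steps +8, +4, +8, +4, …: 19, 27, 31, 39, 43 → 51.
So the next row is 44 photos, 32 m climbed, 51 stops.

44 photos, 32 m climbed, 51 stops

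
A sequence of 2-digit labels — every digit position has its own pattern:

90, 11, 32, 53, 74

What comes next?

95

First digit goes 9, 1, 3, 5, 7 → 9 (+2 each step, mod 10).
Second digit: +1 each step, mod 10, so 0, 1, 2, 3, 4 → 5.
Combining the parts gives 95.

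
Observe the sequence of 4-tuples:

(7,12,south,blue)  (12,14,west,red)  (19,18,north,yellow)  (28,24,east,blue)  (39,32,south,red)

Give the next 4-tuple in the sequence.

For the first component, differences are 5, 7, 9, … (increasing by 2 each time): 7, 12, 19, 28, 39 → 52.
Second component: differences are 2, 4, 6, … (increasing by 2 each time); 12, 14, 18, 24, 32 → 42.
Direction — repeats south → west → north → east: south, west, north, east, south → west.
Colour: repeats blue → red → yellow; blue, red, yellow, blue, red → yellow.
Putting it together: (52,42,west,yellow).

(52,42,west,yellow)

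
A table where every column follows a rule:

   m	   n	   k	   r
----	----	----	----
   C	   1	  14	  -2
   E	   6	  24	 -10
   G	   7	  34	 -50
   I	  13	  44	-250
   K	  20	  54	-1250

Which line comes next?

M  33  64  -6250

For the column m, letters move forward 2 places in the alphabet: C, E, G, I, K → M.
Column n — each term is the sum of the two before it: 1, 6, 7, 13, 20 → 33.
Column k: +10 each step, so 14, 24, 34, 44, 54 → 64.
For the column r, ×5 each step: -2, -10, -50, -250, -1250 → -6250.
Combining the parts gives M  33  64  -6250.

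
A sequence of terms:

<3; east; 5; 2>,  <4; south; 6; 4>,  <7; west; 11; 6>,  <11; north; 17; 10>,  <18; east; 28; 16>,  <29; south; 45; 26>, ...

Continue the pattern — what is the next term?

For the first part, each term is the sum of the two before it: 3, 4, 7, 11, 18, 29 → 47.
Direction — repeats east → south → west → north: east, south, west, north, east, south → west.
Third part goes 5, 6, 11, 17, 28, 45 → 73 (each term is the sum of the two before it).
Fourth part — each term is the sum of the two before it: 2, 4, 6, 10, 16, 26 → 42.
So the next term is <47; west; 73; 42>.

<47; west; 73; 42>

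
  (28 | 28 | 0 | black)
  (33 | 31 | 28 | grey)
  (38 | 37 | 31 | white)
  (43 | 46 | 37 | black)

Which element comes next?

(48 | 58 | 46 | grey)

First part: 28, 33, 38, 43 → 48 (+5 each step).
For the second part, differences are 3, 6, 9, … (increasing by 3 each time): 28, 31, 37, 46 → 58.
Third part goes 0, 28, 31, 37 → 46 (always the previous value of the second part).
Shade: black, grey, white, black → grey (repeats black → grey → white).
Combining the parts gives (48 | 58 | 46 | grey).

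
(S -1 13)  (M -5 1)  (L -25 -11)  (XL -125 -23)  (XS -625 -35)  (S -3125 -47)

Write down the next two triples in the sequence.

(M -15625 -59), (L -78125 -71)

Size — repeats S → M → L → XL → XS: S, M, L, XL, XS, S → M → L.
For the second component, ×5 each step: -1, -5, -25, -125, -625, -3125 → -15625 → -78125.
Third component: −12 each step, so 13, 1, -11, -23, -35, -47 → -59 → -71.
Putting the parts together: (M -15625 -59) and then (L -78125 -71).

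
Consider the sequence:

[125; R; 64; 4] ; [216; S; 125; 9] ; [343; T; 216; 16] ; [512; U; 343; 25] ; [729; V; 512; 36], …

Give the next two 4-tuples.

First slot — perfect cubes: 5³, 6³, 7³, …: 125, 216, 343, 512, 729 → 1000 → 1331.
Letter — letters move forward 1 place in the alphabet: R, S, T, U, V → W → X.
Third slot: perfect cubes: 4³, 5³, 6³, …; 64, 125, 216, 343, 512 → 729 → 1000.
Fourth slot goes 4, 9, 16, 25, 36 → 49 → 64 (perfect squares: 2², 3², 4², …).
So the next two 4-tuples are [1000; W; 729; 49] and [1331; X; 1000; 64].

[1000; W; 729; 49], [1331; X; 1000; 64]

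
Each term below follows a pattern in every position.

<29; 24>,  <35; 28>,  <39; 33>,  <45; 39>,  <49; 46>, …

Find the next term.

<55; 54>

First coordinate: 29, 35, 39, 45, 49 → 55 (alternating steps +6, +4, +6, +4, …).
Second coordinate: differences are 4, 5, 6, … (increasing by 1 each time), so 24, 28, 33, 39, 46 → 54.
So the next term is <55; 54>.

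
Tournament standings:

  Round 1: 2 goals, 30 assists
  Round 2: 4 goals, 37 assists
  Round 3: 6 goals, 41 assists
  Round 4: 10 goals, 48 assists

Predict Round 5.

16 goals, 52 assists

Goals — each term is the sum of the two before it: 2, 4, 6, 10 → 16.
Assists: 30, 37, 41, 48 → 52 (alternating steps +7, +4, +7, +4, …).
Combining the parts gives 16 goals, 52 assists.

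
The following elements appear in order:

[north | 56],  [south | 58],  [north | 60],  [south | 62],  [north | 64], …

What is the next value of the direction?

For the direction, alternates north ↔ south: north, south, north, south, north → south.

south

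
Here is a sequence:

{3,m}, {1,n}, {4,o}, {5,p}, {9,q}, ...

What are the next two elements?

First coordinate: 3, 1, 4, 5, 9 → 14 → 23 (each term is the sum of the two before it).
For the letter, letters move forward 1 place in the alphabet: m, n, o, p, q → r → s.
So the next two elements are {14,r} and {23,s}.

{14,r}, {23,s}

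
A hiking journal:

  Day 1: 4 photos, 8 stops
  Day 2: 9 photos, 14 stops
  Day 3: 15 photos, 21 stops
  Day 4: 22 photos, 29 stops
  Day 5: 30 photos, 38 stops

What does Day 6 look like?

39 photos, 48 stops

Photos: differences are 5, 6, 7, … (increasing by 1 each time), so 4, 9, 15, 22, 30 → 39.
Stops: 8, 14, 21, 29, 38 → 48 (differences are 6, 7, 8, … (increasing by 1 each time)).
Putting it together: 39 photos, 48 stops.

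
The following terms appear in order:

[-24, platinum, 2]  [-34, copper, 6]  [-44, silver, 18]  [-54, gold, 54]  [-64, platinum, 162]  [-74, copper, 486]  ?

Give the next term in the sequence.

[-84, silver, 1458]

For the first part, −10 each step: -24, -34, -44, -54, -64, -74 → -84.
Metal: platinum, copper, silver, gold, platinum, copper → silver (repeats platinum → copper → silver → gold).
Third part: 2, 6, 18, 54, 162, 486 → 1458 (×3 each step).
Putting it together: [-84, silver, 1458].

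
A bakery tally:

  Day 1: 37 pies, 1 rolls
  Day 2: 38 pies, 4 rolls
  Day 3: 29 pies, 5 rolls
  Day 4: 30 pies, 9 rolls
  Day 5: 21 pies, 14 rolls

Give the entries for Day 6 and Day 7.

22 pies, 23 rolls; 13 pies, 37 rolls

Pies goes 37, 38, 29, 30, 21 → 22 → 13 (alternating steps +1, −9, +1, −9, …).
Rolls: each term is the sum of the two before it, so 1, 4, 5, 9, 14 → 23 → 37.
So the next two rows are 22 pies, 23 rolls and 13 pies, 37 rolls.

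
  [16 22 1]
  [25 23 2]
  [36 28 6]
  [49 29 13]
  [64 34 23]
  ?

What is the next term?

First slot — perfect squares: 4², 5², 6², …: 16, 25, 36, 49, 64 → 81.
Second slot — alternating steps +1, +5, +1, +5, …: 22, 23, 28, 29, 34 → 35.
Third slot: 1, 2, 6, 13, 23 → 36 (differences are 1, 4, 7, … (increasing by 3 each time)).
So the next term is [81 35 36].

[81 35 36]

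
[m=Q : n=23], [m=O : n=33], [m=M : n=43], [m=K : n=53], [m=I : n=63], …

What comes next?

[m=G : n=73]

M: letters move back 2 places in the alphabet, so Q, O, M, K, I → G.
N: 23, 33, 43, 53, 63 → 73 (+10 each step).
Putting it together: [m=G : n=73].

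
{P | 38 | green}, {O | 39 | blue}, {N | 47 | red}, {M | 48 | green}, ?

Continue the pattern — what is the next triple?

{L | 56 | blue}

Letter: letters move back 1 place in the alphabet, so P, O, N, M → L.
Second value: 38, 39, 47, 48 → 56 (alternating steps +1, +8, +1, +8, …).
Colour: repeats green → blue → red; green, blue, red, green → blue.
Putting it together: {L | 56 | blue}.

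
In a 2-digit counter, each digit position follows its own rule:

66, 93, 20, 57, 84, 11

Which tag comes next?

48

For the first digit, +3 each step, mod 10: 6, 9, 2, 5, 8, 1 → 4.
For the second digit, −3 each step, mod 10: 6, 3, 0, 7, 4, 1 → 8.
So the next tag is 48.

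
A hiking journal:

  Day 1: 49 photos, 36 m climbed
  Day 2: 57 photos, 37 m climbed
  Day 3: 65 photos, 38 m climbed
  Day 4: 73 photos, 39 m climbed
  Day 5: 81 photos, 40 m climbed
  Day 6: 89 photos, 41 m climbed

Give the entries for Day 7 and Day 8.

97 photos, 42 m climbed; 105 photos, 43 m climbed

Photos: 49, 57, 65, 73, 81, 89 → 97 → 105 (+8 each step).
M climbed: 36, 37, 38, 39, 40, 41 → 42 → 43 (+1 each step).
Putting the parts together: 97 photos, 42 m climbed and then 105 photos, 43 m climbed.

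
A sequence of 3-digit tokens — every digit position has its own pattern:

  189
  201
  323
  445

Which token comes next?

567

First digit: 1, 2, 3, 4 → 5 (+1 each step, mod 10).
Second digit: +2 each step, mod 10, so 8, 0, 2, 4 → 6.
Third digit — +2 each step, mod 10: 9, 1, 3, 5 → 7.
So the next token is 567.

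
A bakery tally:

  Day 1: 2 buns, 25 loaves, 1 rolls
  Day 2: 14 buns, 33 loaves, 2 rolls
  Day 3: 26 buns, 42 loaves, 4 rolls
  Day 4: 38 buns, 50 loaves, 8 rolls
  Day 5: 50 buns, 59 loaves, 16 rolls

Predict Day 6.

Buns goes 2, 14, 26, 38, 50 → 62 (+12 each step).
Loaves — alternating steps +8, +9, +8, +9, …: 25, 33, 42, 50, 59 → 67.
Rolls goes 1, 2, 4, 8, 16 → 32 (×2 each step).
Putting it together: 62 buns, 67 loaves, 32 rolls.

62 buns, 67 loaves, 32 rolls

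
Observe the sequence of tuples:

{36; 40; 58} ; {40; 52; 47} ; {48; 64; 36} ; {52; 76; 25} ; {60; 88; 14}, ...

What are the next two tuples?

{64; 100; 3}, {72; 112; -8}

For the first value, alternating steps +4, +8, +4, +8, …: 36, 40, 48, 52, 60 → 64 → 72.
Second value: +12 each step; 40, 52, 64, 76, 88 → 100 → 112.
Third value — −11 each step: 58, 47, 36, 25, 14 → 3 → -8.
Putting the parts together: {64; 100; 3} and then {72; 112; -8}.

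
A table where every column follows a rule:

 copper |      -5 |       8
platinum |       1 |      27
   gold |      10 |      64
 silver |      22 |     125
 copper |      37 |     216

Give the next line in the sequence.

Metal — repeats copper → platinum → gold → silver: copper, platinum, gold, silver, copper → platinum.
Second component: -5, 1, 10, 22, 37 → 55 (differences are 6, 9, 12, … (increasing by 3 each time)).
Third component — perfect cubes: 2³, 3³, 4³, …: 8, 27, 64, 125, 216 → 343.
Combining the parts gives platinum  55  343.

platinum  55  343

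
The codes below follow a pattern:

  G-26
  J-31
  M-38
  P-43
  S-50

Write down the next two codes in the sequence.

V-55, Y-62

Letter: letters move forward 3 places in the alphabet; G, J, M, P, S → V → Y.
For the second component, alternating steps +5, +7, +5, +7, …: 26, 31, 38, 43, 50 → 55 → 62.
So the next two codes are V-55 and Y-62.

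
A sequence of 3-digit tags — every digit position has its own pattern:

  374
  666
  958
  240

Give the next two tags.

532, 824

For the first digit, +3 each step, mod 10: 3, 6, 9, 2 → 5 → 8.
Second digit: −1 each step, mod 10, so 7, 6, 5, 4 → 3 → 2.
For the third digit, +2 each step, mod 10: 4, 6, 8, 0 → 2 → 4.
So the next two tags are 532 and 824.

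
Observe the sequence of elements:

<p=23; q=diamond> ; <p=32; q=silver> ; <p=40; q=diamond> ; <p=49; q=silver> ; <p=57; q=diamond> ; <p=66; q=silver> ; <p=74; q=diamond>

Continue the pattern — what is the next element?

P: alternating steps +9, +8, +9, +8, …; 23, 32, 40, 49, 57, 66, 74 → 83.
For the q, alternates diamond ↔ silver: diamond, silver, diamond, silver, diamond, silver, diamond → silver.
Putting it together: <p=83; q=silver>.

<p=83; q=silver>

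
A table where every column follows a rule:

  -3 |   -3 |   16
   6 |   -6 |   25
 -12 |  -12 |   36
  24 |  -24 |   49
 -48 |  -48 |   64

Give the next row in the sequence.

First component: -3, 6, -12, 24, -48 → 96 (×(-2) each step).
Second component goes -3, -6, -12, -24, -48 → -96 (×2 each step).
Third component: perfect squares: 4², 5², 6², …, so 16, 25, 36, 49, 64 → 81.
So the next row is 96  -96  81.

96  -96  81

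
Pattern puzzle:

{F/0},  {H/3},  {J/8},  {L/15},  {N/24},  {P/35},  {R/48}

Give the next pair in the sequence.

{T/63}

Letter goes F, H, J, L, N, P, R → T (letters move forward 2 places in the alphabet).
Second entry — differences are 3, 5, 7, … (increasing by 2 each time): 0, 3, 8, 15, 24, 35, 48 → 63.
Combining the parts gives {T/63}.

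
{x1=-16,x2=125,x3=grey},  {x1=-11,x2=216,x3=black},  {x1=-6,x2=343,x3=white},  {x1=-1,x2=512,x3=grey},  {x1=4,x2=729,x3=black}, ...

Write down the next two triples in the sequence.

X1: -16, -11, -6, -1, 4 → 9 → 14 (+5 each step).
X2: 125, 216, 343, 512, 729 → 1000 → 1331 (perfect cubes: 5³, 6³, 7³, …).
X3: grey, black, white, grey, black → white → grey (repeats grey → black → white).
So the next two triples are {x1=9,x2=1000,x3=white} and {x1=14,x2=1331,x3=grey}.

{x1=9,x2=1000,x3=white}, {x1=14,x2=1331,x3=grey}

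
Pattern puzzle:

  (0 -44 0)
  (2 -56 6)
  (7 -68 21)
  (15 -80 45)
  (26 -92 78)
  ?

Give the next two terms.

First slot: differences are 2, 5, 8, … (increasing by 3 each time); 0, 2, 7, 15, 26 → 40 → 57.
Second slot goes -44, -56, -68, -80, -92 → -104 → -116 (−12 each step).
Third slot goes 0, 6, 21, 45, 78 → 120 → 171 (always 3 × the first slot).
Putting the parts together: (40 -104 120) and then (57 -116 171).

(40 -104 120), (57 -116 171)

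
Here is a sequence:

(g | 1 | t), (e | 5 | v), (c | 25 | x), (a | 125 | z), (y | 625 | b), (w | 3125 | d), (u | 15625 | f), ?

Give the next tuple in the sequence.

(s | 78125 | h)

First letter — letters move back 2 places in the alphabet, wrapping A→Z: g, e, c, a, y, w, u → s.
Second value: ×5 each step; 1, 5, 25, 125, 625, 3125, 15625 → 78125.
Second letter: letters move forward 2 places in the alphabet, wrapping Z→A, so t, v, x, z, b, d, f → h.
Combining the parts gives (s | 78125 | h).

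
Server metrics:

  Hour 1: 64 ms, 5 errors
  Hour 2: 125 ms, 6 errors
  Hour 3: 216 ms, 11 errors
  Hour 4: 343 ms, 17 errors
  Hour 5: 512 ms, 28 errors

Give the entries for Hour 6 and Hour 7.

Ms: perfect cubes: 4³, 5³, 6³, …; 64, 125, 216, 343, 512 → 729 → 1000.
Errors goes 5, 6, 11, 17, 28 → 45 → 73 (each term is the sum of the two before it).
Putting the parts together: 729 ms, 45 errors and then 1000 ms, 73 errors.

729 ms, 45 errors; 1000 ms, 73 errors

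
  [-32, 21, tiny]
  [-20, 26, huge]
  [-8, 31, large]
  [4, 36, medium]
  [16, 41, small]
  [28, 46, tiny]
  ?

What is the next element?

For the first coordinate, +12 each step: -32, -20, -8, 4, 16, 28 → 40.
Second coordinate goes 21, 26, 31, 36, 41, 46 → 51 (+5 each step).
Size goes tiny, huge, large, medium, small, tiny → huge (repeats tiny → huge → large → medium → small).
Putting it together: [40, 51, huge].

[40, 51, huge]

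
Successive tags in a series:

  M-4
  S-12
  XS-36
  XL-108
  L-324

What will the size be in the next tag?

Size: runs backward through clothing sizes XS→XL; M, S, XS, XL, L → M.

M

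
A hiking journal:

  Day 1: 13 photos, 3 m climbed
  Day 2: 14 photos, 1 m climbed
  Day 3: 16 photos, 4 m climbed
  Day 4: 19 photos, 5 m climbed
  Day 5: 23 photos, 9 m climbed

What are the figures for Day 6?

28 photos, 14 m climbed

Photos: differences are 1, 2, 3, … (increasing by 1 each time); 13, 14, 16, 19, 23 → 28.
M climbed: 3, 1, 4, 5, 9 → 14 (each term is the sum of the two before it).
So the next line is 28 photos, 14 m climbed.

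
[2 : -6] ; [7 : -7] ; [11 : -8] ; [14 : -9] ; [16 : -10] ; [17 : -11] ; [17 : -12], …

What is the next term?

First slot: 2, 7, 11, 14, 16, 17, 17 → 16 (differences are 5, 4, 3, … (decreasing by 1 each time)).
For the second slot, −1 each step: -6, -7, -8, -9, -10, -11, -12 → -13.
Combining the parts gives [16 : -13].

[16 : -13]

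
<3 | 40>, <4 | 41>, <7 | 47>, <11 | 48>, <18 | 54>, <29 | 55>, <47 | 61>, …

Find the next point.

<76 | 62>

First component: each term is the sum of the two before it; 3, 4, 7, 11, 18, 29, 47 → 76.
Second component: alternating steps +1, +6, +1, +6, …; 40, 41, 47, 48, 54, 55, 61 → 62.
So the next point is <76 | 62>.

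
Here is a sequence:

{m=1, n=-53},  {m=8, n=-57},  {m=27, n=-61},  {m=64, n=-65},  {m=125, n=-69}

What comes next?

M — perfect cubes: 1³, 2³, 3³, …: 1, 8, 27, 64, 125 → 216.
N: -53, -57, -61, -65, -69 → -73 (−4 each step).
Combining the parts gives {m=216, n=-73}.

{m=216, n=-73}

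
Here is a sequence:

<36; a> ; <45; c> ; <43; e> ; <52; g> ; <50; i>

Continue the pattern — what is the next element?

<59; k>

First component: alternating steps +9, −2, +9, −2, …, so 36, 45, 43, 52, 50 → 59.
Letter: letters move forward 2 places in the alphabet, so a, c, e, g, i → k.
So the next element is <59; k>.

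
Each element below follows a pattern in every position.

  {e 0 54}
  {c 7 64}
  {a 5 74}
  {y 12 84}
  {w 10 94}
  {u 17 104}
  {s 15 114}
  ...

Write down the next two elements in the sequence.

Letter: letters move back 2 places in the alphabet, wrapping A→Z, so e, c, a, y, w, u, s → q → o.
Second entry — alternating steps +7, −2, +7, −2, …: 0, 7, 5, 12, 10, 17, 15 → 22 → 20.
Third entry: 54, 64, 74, 84, 94, 104, 114 → 124 → 134 (+10 each step).
So the next two elements are {q 22 124} and {o 20 134}.

{q 22 124}, {o 20 134}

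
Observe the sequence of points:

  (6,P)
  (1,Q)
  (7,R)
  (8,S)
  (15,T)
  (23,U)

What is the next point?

(38,V)

First entry: 6, 1, 7, 8, 15, 23 → 38 (each term is the sum of the two before it).
Letter: letters move forward 1 place in the alphabet; P, Q, R, S, T, U → V.
Putting it together: (38,V).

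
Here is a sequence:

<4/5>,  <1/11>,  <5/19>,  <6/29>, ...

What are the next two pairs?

First value goes 4, 1, 5, 6 → 11 → 17 (each term is the sum of the two before it).
Second value: 5, 11, 19, 29 → 41 → 55 (differences are 6, 8, 10, … (increasing by 2 each time)).
Putting the parts together: <11/41> and then <17/55>.

<11/41>, <17/55>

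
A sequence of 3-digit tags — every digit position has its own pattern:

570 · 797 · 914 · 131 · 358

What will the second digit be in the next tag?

Second digit: +2 each step, mod 10, so 7, 9, 1, 3, 5 → 7.

7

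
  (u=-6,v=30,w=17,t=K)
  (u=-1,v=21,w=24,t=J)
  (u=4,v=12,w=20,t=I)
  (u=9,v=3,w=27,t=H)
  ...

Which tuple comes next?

(u=14,v=-6,w=23,t=G)

U goes -6, -1, 4, 9 → 14 (+5 each step).
V goes 30, 21, 12, 3 → -6 (−9 each step).
W — alternating steps +7, −4, +7, −4, …: 17, 24, 20, 27 → 23.
For the t, letters move back 1 place in the alphabet: K, J, I, H → G.
Putting it together: (u=14,v=-6,w=23,t=G).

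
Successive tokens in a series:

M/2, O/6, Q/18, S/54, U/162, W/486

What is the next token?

Letter: M, O, Q, S, U, W → Y (letters move forward 2 places in the alphabet).
Second component: 2, 6, 18, 54, 162, 486 → 1458 (×3 each step).
So the next token is Y/1458.

Y/1458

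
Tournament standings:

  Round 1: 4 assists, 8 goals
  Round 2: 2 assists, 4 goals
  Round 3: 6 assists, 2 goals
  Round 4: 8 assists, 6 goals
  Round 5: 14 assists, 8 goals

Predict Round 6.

22 assists, 14 goals

Assists: 4, 2, 6, 8, 14 → 22 (each term is the sum of the two before it).
Goals: always the previous value of the assists, so 8, 4, 2, 6, 8 → 14.
Combining the parts gives 22 assists, 14 goals.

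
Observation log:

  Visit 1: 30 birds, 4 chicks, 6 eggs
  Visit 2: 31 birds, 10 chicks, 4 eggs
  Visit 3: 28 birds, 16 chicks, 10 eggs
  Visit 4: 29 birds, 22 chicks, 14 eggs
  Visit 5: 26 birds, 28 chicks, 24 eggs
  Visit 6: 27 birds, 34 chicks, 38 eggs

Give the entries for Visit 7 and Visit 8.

24 birds, 40 chicks, 62 eggs; 25 birds, 46 chicks, 100 eggs

Birds: alternating steps +1, −3, +1, −3, …, so 30, 31, 28, 29, 26, 27 → 24 → 25.
Chicks: +6 each step; 4, 10, 16, 22, 28, 34 → 40 → 46.
Eggs: each term is the sum of the two before it, so 6, 4, 10, 14, 24, 38 → 62 → 100.
Putting the parts together: 24 birds, 40 chicks, 62 eggs and then 25 birds, 46 chicks, 100 eggs.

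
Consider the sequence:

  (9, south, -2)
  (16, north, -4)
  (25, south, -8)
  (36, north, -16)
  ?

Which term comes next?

(49, south, -32)

For the first value, perfect squares: 3², 4², 5², …: 9, 16, 25, 36 → 49.
Direction: alternates south ↔ north; south, north, south, north → south.
Third value: -2, -4, -8, -16 → -32 (×2 each step).
Putting it together: (49, south, -32).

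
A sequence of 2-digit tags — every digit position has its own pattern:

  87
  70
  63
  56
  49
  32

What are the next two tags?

25, 18

First digit goes 8, 7, 6, 5, 4, 3 → 2 → 1 (−1 each step, mod 10).
Second digit: 7, 0, 3, 6, 9, 2 → 5 → 8 (+3 each step, mod 10).
So the next two tags are 25 and 18.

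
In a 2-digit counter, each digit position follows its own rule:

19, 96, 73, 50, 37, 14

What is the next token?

91

First digit goes 1, 9, 7, 5, 3, 1 → 9 (−2 each step, mod 10).
Second digit: −3 each step, mod 10; 9, 6, 3, 0, 7, 4 → 1.
Combining the parts gives 91.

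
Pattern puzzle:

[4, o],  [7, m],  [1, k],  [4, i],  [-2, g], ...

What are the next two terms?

First slot: 4, 7, 1, 4, -2 → 1 → -5 (alternating steps +3, −6, +3, −6, …).
Letter: letters move back 2 places in the alphabet, so o, m, k, i, g → e → c.
So the next two terms are [1, e] and [-5, c].

[1, e], [-5, c]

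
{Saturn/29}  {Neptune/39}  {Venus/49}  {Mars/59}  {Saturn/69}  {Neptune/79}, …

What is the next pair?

Planet: repeats Saturn → Neptune → Venus → Mars; Saturn, Neptune, Venus, Mars, Saturn, Neptune → Venus.
Second value: 29, 39, 49, 59, 69, 79 → 89 (+10 each step).
Putting it together: {Venus/89}.

{Venus/89}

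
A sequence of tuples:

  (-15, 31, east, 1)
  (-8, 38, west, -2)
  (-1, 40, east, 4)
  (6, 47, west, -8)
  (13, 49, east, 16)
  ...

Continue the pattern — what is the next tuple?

(20, 56, west, -32)

For the first entry, +7 each step: -15, -8, -1, 6, 13 → 20.
Second entry goes 31, 38, 40, 47, 49 → 56 (alternating steps +7, +2, +7, +2, …).
For the direction, alternates east ↔ west: east, west, east, west, east → west.
Fourth entry — ×(-2) each step: 1, -2, 4, -8, 16 → -32.
So the next tuple is (20, 56, west, -32).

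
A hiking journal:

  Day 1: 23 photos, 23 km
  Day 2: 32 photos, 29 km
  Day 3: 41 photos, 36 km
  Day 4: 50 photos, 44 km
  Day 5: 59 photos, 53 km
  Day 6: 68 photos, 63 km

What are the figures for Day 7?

77 photos, 74 km

Photos: +9 each step, so 23, 32, 41, 50, 59, 68 → 77.
Km: differences are 6, 7, 8, … (increasing by 1 each time); 23, 29, 36, 44, 53, 63 → 74.
Putting it together: 77 photos, 74 km.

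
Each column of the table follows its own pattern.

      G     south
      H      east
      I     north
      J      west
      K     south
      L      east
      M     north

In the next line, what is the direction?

Letter — letters move forward 1 place in the alphabet: G, H, I, J, K, L, M → N.
Direction goes south, east, north, west, south, east, north → west (repeats south → east → north → west).

west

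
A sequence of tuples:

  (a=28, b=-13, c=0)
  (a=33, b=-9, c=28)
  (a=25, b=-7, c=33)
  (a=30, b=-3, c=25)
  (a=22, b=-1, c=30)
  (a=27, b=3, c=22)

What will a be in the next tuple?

19

A — alternating steps +5, −8, +5, −8, …: 28, 33, 25, 30, 22, 27 → 19.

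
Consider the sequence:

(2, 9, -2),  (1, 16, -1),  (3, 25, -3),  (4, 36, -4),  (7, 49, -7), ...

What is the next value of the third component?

-11

First component — each term is the sum of the two before it: 2, 1, 3, 4, 7 → 11.
Third component: always the negative of the first component; -2, -1, -3, -4, -7 → -11.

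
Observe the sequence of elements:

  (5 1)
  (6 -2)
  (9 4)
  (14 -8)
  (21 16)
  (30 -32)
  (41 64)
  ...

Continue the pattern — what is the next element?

(54 -128)

First coordinate: 5, 6, 9, 14, 21, 30, 41 → 54 (differences are 1, 3, 5, … (increasing by 2 each time)).
Second coordinate — ×(-2) each step: 1, -2, 4, -8, 16, -32, 64 → -128.
Putting it together: (54 -128).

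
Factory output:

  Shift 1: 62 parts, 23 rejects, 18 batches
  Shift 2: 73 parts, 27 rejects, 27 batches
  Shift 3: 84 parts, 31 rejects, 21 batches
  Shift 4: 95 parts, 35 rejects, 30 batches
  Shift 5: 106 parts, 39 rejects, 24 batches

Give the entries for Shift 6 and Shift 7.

117 parts, 43 rejects, 33 batches; 128 parts, 47 rejects, 27 batches

Parts: +11 each step, so 62, 73, 84, 95, 106 → 117 → 128.
Rejects — +4 each step: 23, 27, 31, 35, 39 → 43 → 47.
Batches: alternating steps +9, −6, +9, −6, …, so 18, 27, 21, 30, 24 → 33 → 27.
So the next two records are 117 parts, 43 rejects, 33 batches and 128 parts, 47 rejects, 27 batches.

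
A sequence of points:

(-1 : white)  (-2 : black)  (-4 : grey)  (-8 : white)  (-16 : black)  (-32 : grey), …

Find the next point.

(-64 : white)

For the first component, ×2 each step: -1, -2, -4, -8, -16, -32 → -64.
Shade: repeats white → black → grey, so white, black, grey, white, black, grey → white.
So the next point is (-64 : white).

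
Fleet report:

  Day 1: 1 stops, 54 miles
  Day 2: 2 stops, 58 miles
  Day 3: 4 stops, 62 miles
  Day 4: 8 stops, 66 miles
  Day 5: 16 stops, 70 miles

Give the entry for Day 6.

32 stops, 74 miles

Stops goes 1, 2, 4, 8, 16 → 32 (×2 each step).
For the miles, +4 each step: 54, 58, 62, 66, 70 → 74.
So the next row is 32 stops, 74 miles.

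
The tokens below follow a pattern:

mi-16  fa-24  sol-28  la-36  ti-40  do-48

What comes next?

re-52

For the note, runs through the solfège scale do→ti: mi, fa, sol, la, ti, do → re.
Second component: alternating steps +8, +4, +8, +4, …, so 16, 24, 28, 36, 40, 48 → 52.
So the next token is re-52.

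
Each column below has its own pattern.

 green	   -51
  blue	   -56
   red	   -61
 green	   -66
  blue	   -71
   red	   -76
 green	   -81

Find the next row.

Colour — repeats green → blue → red: green, blue, red, green, blue, red, green → blue.
Second component: −5 each step; -51, -56, -61, -66, -71, -76, -81 → -86.
So the next row is blue  -86.

blue  -86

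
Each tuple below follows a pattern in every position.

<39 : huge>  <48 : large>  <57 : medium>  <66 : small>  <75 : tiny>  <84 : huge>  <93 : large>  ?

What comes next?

<102 : medium>

First coordinate: 39, 48, 57, 66, 75, 84, 93 → 102 (+9 each step).
Size: repeats huge → large → medium → small → tiny, so huge, large, medium, small, tiny, huge, large → medium.
Combining the parts gives <102 : medium>.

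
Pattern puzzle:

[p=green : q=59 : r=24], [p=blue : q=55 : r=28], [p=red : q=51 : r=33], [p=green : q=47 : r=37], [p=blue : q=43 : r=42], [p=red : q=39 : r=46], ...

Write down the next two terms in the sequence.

[p=green : q=35 : r=51], [p=blue : q=31 : r=55]

P: green, blue, red, green, blue, red → green → blue (repeats green → blue → red).
Q goes 59, 55, 51, 47, 43, 39 → 35 → 31 (−4 each step).
R — alternating steps +4, +5, +4, +5, …: 24, 28, 33, 37, 42, 46 → 51 → 55.
Putting the parts together: [p=green : q=35 : r=51] and then [p=blue : q=31 : r=55].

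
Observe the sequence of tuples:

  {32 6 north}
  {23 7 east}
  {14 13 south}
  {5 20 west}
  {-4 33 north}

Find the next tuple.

First component goes 32, 23, 14, 5, -4 → -13 (−9 each step).
Second component — each term is the sum of the two before it: 6, 7, 13, 20, 33 → 53.
Direction: north, east, south, west, north → east (repeats north → east → south → west).
Putting it together: {-13 53 east}.

{-13 53 east}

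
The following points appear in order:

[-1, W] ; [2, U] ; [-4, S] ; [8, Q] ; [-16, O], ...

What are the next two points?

For the first slot, ×(-2) each step: -1, 2, -4, 8, -16 → 32 → -64.
Letter goes W, U, S, Q, O → M → K (letters move back 2 places in the alphabet).
So the next two points are [32, M] and [-64, K].

[32, M], [-64, K]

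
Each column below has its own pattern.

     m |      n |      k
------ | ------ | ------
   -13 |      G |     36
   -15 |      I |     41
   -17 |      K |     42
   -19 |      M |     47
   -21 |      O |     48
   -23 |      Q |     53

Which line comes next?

-25  S  54

Column m goes -13, -15, -17, -19, -21, -23 → -25 (−2 each step).
For the column n, letters move forward 2 places in the alphabet: G, I, K, M, O, Q → S.
Column k goes 36, 41, 42, 47, 48, 53 → 54 (alternating steps +5, +1, +5, +1, …).
So the next line is -25  S  54.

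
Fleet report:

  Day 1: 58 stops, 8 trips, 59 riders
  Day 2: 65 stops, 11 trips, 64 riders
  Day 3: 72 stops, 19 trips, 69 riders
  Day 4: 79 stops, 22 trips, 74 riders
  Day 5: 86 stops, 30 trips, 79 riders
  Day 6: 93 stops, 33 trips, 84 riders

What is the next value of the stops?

Stops: +7 each step; 58, 65, 72, 79, 86, 93 → 100.

100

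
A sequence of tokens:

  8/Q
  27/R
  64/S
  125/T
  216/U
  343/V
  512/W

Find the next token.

First component goes 8, 27, 64, 125, 216, 343, 512 → 729 (perfect cubes: 2³, 3³, 4³, …).
Letter: letters move forward 1 place in the alphabet, so Q, R, S, T, U, V, W → X.
Putting it together: 729/X.

729/X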